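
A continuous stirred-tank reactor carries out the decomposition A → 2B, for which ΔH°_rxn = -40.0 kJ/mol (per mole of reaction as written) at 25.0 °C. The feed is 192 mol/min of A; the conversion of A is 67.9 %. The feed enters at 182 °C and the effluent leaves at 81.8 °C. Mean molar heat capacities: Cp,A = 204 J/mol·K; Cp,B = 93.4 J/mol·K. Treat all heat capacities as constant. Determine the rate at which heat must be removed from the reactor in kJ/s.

Q_out = 154 kJ/s

Extent of reaction ξ = 0.679 × 192 = 130.37 mol/min
Reaction term: ξ·ΔH°_rxn = 130.37 × -40.0 = -5214.7 kJ/min
Sensible, feed 182→25 °C: -6149.4 kJ/min
Outlet flows (mol/min): A 61.632, B 260.74
Sensible, products 25→81.8 °C: 2097.4 kJ/min
Q = ΔH = -9266.7 kJ/min = -154.45 kW
Heat removed = 154.45 kJ/s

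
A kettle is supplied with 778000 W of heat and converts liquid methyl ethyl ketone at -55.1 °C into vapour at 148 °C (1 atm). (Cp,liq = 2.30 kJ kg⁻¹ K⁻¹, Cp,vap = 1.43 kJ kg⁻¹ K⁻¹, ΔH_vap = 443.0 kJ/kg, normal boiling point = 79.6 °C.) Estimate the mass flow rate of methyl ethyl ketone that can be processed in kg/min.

ṁ = 54.9 kg/min

Δh = 2.30×(79.6−-55.1) + 443.0 + 1.43×(148−79.6) = 850.62 kJ/kg
Q = 778000 W = 778 kJ/s = 46680 kJ/min
ṁ = Q/Δh = 46680 / 850.62 = 54.877 kg/min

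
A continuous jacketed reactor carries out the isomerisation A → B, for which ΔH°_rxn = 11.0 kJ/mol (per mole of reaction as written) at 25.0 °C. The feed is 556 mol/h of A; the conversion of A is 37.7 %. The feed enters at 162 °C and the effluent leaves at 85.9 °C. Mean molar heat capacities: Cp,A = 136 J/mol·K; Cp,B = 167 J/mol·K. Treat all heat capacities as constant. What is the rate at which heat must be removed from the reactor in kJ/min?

Extent of reaction ξ = 0.377 × 556 = 209.61 mol/h
Reaction term: ξ·ΔH°_rxn = 209.61 × 11.0 = 2305.7 kJ/h
Sensible, feed 162→25 °C: -10359 kJ/h
Outlet flows (mol/h): A 346.39, B 209.61
Sensible, products 25→85.9 °C: 5000.7 kJ/h
Q = ΔH = -3052.9 kJ/h = -0.84803 kW
Heat removed = 50.882 kJ/min

Q_out = 50.9 kJ/min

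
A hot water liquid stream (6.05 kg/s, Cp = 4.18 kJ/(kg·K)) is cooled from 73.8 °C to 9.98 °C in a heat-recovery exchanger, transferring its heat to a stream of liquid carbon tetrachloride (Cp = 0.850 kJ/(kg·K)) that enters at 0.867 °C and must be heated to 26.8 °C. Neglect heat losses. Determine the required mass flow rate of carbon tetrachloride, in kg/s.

Heat released by hot stream: Q = 6.05 × 4.18 × (73.8 − 9.98) = 1613.9 kJ/s
Energy balance on cold side (adiabatic exchanger): Q = ṁ_c·Cp_c·(T_c,out − T_c,in)
ṁ_c = 1613.9 / [0.850 × (26.8 − 0.867)] = 73.218 kg/s

ṁ_c = 73.2 kg/s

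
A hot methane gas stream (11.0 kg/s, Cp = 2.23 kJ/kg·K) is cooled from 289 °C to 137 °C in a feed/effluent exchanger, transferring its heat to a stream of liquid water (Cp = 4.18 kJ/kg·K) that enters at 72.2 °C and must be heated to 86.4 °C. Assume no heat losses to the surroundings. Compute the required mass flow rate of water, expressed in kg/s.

Heat released by hot stream: Q = 11.0 × 2.23 × (289 − 137) = 3728.6 kJ/s
Energy balance on cold side (adiabatic exchanger): Q = ṁ_c·Cp_c·(T_c,out − T_c,in)
ṁ_c = 3728.6 / [4.18 × (86.4 − 72.2)] = 62.817 kg/s

ṁ_c = 62.8 kg/s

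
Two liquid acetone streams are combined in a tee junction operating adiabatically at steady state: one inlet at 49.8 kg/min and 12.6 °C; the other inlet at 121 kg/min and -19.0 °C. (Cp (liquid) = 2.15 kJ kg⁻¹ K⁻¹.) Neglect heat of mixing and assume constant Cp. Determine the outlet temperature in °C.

Adiabatic, steady state ⇒ Σ ṁᵢCp,ᵢ(T_out − Tᵢ) = 0
Σ ṁᵢCp,ᵢTᵢ = 49.8×2.15×12.6 + 121×2.15×-19.0 = -3593.8
Σ ṁᵢCp,ᵢ = 49.8×2.15 + 121×2.15 = 367.22
T_out = -3593.8 / 367.22 = -9.7864 °C

T_out = -9.79 °C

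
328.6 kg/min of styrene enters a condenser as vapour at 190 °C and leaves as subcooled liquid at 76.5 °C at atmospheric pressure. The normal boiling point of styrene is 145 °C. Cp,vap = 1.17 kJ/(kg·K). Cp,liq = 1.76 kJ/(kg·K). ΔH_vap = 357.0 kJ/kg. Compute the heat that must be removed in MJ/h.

Q_c = 10500 MJ/h

vapour 190→145 °C: -52.65 kJ/kg
condensation at 145 °C: -357 kJ/kg
liquid 145→76.5 °C: -120.56 kJ/kg
Δh = -52.65 + -357 + -120.56 = -530.21 kJ/kg
Q = ṁ·Δh = 328.6 kg/min × -530.21 kJ/kg = -174230 kJ/min
|Q| = 2903.8 kW = 10454 MJ/h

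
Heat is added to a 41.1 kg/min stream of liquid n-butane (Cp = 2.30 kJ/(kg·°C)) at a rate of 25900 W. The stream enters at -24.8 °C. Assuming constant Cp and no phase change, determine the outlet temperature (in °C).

T_out = -8.36 °C

Q = 25900 W = 1554 kJ/min
ΔT = Q/(ṁ·Cp) = 1554/(41.1×2.30) = 16.439 K
T_out = -24.8 + 16.439 = -8.3608 °C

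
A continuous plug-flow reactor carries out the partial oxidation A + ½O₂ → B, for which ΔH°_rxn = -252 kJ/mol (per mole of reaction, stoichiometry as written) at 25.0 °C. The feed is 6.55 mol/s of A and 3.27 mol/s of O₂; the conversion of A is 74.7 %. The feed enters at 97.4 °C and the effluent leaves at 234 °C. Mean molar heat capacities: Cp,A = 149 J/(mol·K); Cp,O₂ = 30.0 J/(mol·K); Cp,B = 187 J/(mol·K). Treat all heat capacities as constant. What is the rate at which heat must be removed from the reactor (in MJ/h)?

Q_out = 3830 MJ/h

Extent of reaction ξ = 0.747 × 6.55 = 4.8929 mol/s
Reaction term: ξ·ΔH°_rxn = 4.8929 × -252 = -1233 kJ/s
Sensible, feed 97.4→25 °C: -77.761 kJ/s
Outlet flows (mol/s): A 1.6571, O₂ 0.82357, B 4.8929
Sensible, products 25→234 °C: 248 kJ/s
Q = ΔH = -1062.8 kJ/s = -1062.8 kW
Heat removed = 3825.9 MJ/h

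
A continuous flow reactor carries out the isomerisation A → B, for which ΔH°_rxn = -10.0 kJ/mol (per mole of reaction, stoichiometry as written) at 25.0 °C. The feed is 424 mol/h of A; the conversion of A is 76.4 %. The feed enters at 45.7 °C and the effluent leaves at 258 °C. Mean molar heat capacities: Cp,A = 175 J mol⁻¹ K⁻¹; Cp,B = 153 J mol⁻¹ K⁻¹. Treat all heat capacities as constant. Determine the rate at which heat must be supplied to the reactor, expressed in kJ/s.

Extent of reaction ξ = 0.764 × 424 = 323.94 mol/h
Reaction term: ξ·ΔH°_rxn = 323.94 × -10.0 = -3239.4 kJ/h
Sensible, feed 45.7→25 °C: -1535.9 kJ/h
Outlet flows (mol/h): A 100.06, B 323.94
Sensible, products 25→258 °C: 15628 kJ/h
Q = ΔH = 10853 kJ/h = 3.0147 kW
Heat supplied = 3.0147 kJ/s

Q_in = 3.01 kJ/s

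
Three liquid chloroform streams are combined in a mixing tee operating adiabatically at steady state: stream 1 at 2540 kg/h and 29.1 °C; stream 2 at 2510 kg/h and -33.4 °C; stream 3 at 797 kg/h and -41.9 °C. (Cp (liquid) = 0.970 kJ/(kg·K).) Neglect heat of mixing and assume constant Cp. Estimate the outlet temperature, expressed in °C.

T_out = -7.41 °C

Energy balance with Q = 0: Σ ṁᵢCp,ᵢ(T_out − Tᵢ) = 0
T_out = Σ ṁᵢCp,ᵢTᵢ / Σ ṁᵢCp,ᵢ
      = -42015 / 5671.6 = -7.408 °C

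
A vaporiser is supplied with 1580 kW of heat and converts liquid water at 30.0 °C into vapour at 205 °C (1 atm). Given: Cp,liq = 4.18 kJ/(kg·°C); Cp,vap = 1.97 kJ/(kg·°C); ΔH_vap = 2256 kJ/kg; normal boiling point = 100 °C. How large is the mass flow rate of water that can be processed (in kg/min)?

ṁ = 34.4 kg/min

Δh = 4.18×(100−30.0) + 2256 + 1.97×(205−100) = 2755.4 kJ/kg
Q = 1580 kW = 1580 kJ/s = 94800 kJ/min
ṁ = Q/Δh = 94800 / 2755.4 = 34.405 kg/min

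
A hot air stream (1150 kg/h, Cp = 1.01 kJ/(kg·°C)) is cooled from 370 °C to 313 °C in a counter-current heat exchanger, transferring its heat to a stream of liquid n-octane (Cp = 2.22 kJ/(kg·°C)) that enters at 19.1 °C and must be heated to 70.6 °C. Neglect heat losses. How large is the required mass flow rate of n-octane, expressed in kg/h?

ṁ_c = 579 kg/h

Heat released by hot stream: Q = 1150 × 1.01 × (370 − 313) = 66206 kJ/h
Energy balance on cold side (adiabatic exchanger): Q = ṁ_c·Cp_c·(T_c,out − T_c,in)
ṁ_c = 66206 / [2.22 × (70.6 − 19.1)] = 579.07 kg/h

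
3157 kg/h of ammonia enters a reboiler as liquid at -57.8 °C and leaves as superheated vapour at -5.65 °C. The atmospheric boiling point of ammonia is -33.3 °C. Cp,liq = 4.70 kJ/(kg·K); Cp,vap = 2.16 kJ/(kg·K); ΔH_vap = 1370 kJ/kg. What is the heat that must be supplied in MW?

Q = 1.35 MW

liquid -57.8→-33.3 °C: 115.15 kJ/kg
vaporisation at -33.3 °C: 1370 kJ/kg
vapour -33.3→-5.65 °C: 59.724 kJ/kg
Δh = 115.15 + 1370 + 59.724 = 1544.9 kJ/kg
Q = ṁ·Δh = 3157 kg/h × 1544.9 kJ/kg = 4.8772e+06 kJ/h
|Q| = 1354.8 kW = 1.3548 MW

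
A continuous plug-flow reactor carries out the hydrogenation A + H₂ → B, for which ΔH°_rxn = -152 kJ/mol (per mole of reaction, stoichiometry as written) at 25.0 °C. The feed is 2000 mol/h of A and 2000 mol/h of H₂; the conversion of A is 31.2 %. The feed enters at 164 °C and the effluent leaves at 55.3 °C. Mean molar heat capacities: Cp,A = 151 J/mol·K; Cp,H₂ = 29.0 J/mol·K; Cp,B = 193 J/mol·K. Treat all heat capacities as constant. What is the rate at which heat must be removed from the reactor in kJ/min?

Extent of reaction ξ = 0.312 × 2000 = 624 mol/h
Reaction term: ξ·ΔH°_rxn = 624 × -152 = -94848 kJ/h
Sensible, feed 164→25 °C: -50040 kJ/h
Outlet flows (mol/h): A 1376, H₂ 1376, B 624
Sensible, products 25→55.3 °C: 11154 kJ/h
Q = ΔH = -133730 kJ/h = -37.148 kW
Heat removed = 2228.9 kJ/min

Q_out = 2230 kJ/min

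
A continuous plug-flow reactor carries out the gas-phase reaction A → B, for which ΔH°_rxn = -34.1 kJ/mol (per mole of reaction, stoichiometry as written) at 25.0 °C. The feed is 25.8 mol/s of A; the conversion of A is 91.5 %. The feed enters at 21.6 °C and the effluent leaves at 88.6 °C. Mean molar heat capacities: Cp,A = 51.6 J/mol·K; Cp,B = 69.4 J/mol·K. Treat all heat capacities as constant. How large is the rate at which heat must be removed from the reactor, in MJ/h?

Extent of reaction ξ = 0.915 × 25.8 = 23.607 mol/s
Reaction term: ξ·ΔH°_rxn = 23.607 × -34.1 = -805 kJ/s
Sensible, feed 21.6→25 °C: 4.5264 kJ/s
Outlet flows (mol/s): A 2.193, B 23.607
Sensible, products 25→88.6 °C: 111.39 kJ/s
Q = ΔH = -689.08 kJ/s = -689.08 kW
Heat removed = 2480.7 MJ/h

Q_out = 2480 MJ/h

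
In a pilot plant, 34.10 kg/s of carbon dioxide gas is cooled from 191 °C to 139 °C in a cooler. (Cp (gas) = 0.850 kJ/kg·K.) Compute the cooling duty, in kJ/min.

Q = ṁ·Cp·ΔT = 34.10 × 0.850 × (139 − 191) = -1507.2 kJ/s
Cooling duty = 90433 kJ/min

Q_c = 90400 kJ/min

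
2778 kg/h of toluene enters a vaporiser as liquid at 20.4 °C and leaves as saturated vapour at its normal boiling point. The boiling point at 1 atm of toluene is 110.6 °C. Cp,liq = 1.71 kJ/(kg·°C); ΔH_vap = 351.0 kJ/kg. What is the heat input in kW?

liquid 20.4→110.6 °C: 154.24 kJ/kg
vaporisation at 110.6 °C: 351 kJ/kg
Δh = 154.24 + 351 = 505.24 kJ/kg
Q = ṁ·Δh = 2778 kg/h × 505.24 kJ/kg = 1.4036e+06 kJ/h
|Q| = 389.88 kW

Q = 390 kW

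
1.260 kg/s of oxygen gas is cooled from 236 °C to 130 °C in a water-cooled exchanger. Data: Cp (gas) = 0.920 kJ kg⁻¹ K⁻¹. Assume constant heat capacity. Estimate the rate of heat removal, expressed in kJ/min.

Q = ṁ·Cp·ΔT = 1.260 × 0.920 × (130 − 236) = -122.88 kJ/s
Cooling duty = 7372.5 kJ/min

Q_c = 7370 kJ/min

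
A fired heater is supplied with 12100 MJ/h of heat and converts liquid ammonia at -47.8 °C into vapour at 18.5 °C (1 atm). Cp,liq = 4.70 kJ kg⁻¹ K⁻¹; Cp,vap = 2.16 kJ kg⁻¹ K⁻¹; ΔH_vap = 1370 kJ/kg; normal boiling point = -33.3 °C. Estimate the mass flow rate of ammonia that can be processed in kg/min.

Δh = 4.70×(-33.3−-47.8) + 1370 + 2.16×(18.5−-33.3) = 1550 kJ/kg
Q = 12100 MJ/h = 3361.1 kJ/s = 201670 kJ/min
ṁ = Q/Δh = 201670 / 1550 = 130.1 kg/min

ṁ = 130 kg/min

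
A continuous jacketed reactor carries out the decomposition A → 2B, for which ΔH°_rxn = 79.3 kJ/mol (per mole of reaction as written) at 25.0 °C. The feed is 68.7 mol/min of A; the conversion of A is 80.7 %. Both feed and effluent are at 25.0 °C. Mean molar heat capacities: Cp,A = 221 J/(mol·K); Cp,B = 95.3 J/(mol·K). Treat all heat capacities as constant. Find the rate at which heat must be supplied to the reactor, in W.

Q_in = 73300 W

Extent of reaction ξ = 0.807 × 68.7 = 55.441 mol/min
Reaction term: ξ·ΔH°_rxn = 55.441 × 79.3 = 4396.5 kJ/min
Q = ΔH = 4396.5 kJ/min = 73.274 kW
Heat supplied = 73274 W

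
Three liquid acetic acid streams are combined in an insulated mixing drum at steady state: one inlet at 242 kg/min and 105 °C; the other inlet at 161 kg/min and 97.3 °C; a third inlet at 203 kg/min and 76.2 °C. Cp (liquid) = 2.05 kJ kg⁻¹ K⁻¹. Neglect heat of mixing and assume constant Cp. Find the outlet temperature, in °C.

T_out = 93.3 °C

No heat crosses the boundary, so H_out = H_in.
T_out = Σ ṁᵢCp,ᵢTᵢ / Σ ṁᵢCp,ᵢ
      = 115910 / 1242.3 = 93.307 °C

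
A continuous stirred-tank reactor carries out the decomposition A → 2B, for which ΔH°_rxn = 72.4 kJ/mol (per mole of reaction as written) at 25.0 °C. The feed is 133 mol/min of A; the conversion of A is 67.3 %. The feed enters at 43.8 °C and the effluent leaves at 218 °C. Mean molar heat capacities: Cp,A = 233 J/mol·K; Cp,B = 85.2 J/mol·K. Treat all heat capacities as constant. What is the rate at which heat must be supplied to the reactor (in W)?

Extent of reaction ξ = 0.673 × 133 = 89.509 mol/min
Reaction term: ξ·ΔH°_rxn = 89.509 × 72.4 = 6480.5 kJ/min
Sensible, feed 43.8→25 °C: -582.59 kJ/min
Outlet flows (mol/min): A 43.491, B 179.02
Sensible, products 25→218 °C: 4899.4 kJ/min
Q = ΔH = 10797 kJ/min = 179.96 kW
Heat supplied = 179960 W

Q_in = 180000 W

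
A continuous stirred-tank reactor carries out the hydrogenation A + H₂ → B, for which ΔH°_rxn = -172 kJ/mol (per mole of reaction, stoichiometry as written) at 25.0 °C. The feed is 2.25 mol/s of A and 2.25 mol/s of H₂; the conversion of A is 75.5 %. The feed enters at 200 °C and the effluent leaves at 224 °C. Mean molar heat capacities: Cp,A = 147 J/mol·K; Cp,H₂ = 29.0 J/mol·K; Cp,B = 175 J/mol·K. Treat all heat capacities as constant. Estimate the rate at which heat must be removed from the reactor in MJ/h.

Q_out = 1020 MJ/h

Extent of reaction ξ = 0.755 × 2.25 = 1.6987 mol/s
Reaction term: ξ·ΔH°_rxn = 1.6987 × -172 = -292.19 kJ/s
Sensible, feed 200→25 °C: -69.3 kJ/s
Outlet flows (mol/s): A 0.55125, H₂ 0.55125, B 1.6987
Sensible, products 25→224 °C: 78.466 kJ/s
Q = ΔH = -283.02 kJ/s = -283.02 kW
Heat removed = 1018.9 MJ/h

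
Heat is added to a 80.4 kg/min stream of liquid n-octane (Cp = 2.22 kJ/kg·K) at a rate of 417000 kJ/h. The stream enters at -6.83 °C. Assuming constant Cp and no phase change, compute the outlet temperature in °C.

Q = 417000 kJ/h = 6950 kJ/min
ΔT = Q/(ṁ·Cp) = 6950/(80.4×2.22) = 38.938 K
T_out = -6.83 + 38.938 = 32.108 °C

T_out = 32.1 °C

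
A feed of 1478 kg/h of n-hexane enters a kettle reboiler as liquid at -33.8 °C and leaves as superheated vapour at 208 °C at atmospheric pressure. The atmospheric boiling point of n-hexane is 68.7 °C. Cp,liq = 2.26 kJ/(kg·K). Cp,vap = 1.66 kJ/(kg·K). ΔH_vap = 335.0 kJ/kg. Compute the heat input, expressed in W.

Q = 328000 W

liquid -33.8→68.7 °C: 231.65 kJ/kg
vaporisation at 68.7 °C: 335 kJ/kg
vapour 68.7→208 °C: 231.24 kJ/kg
Δh = 231.65 + 335 + 231.24 = 797.89 kJ/kg
Q = ṁ·Δh = 1478 kg/h × 797.89 kJ/kg = 1.1793e+06 kJ/h
|Q| = 327.58 kW = 327580 W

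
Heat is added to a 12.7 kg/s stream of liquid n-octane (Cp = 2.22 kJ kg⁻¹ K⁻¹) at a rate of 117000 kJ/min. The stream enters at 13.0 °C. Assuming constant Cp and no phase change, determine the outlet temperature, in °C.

Q = 117000 kJ/min = 1950 kJ/s
ΔT = Q/(ṁ·Cp) = 1950/(12.7×2.22) = 69.164 K
T_out = 13.0 + 69.164 = 82.164 °C

T_out = 82.2 °C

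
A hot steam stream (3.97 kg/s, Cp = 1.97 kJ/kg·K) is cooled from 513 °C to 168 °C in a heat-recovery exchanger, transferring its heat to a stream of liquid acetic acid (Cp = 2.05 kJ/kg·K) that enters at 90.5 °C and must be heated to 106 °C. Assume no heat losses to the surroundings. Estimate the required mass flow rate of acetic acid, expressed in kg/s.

Heat released by hot stream: Q = 3.97 × 1.97 × (513 − 168) = 2698.2 kJ/s
Energy balance on cold side (adiabatic exchanger): Q = ṁ_c·Cp_c·(T_c,out − T_c,in)
ṁ_c = 2698.2 / [2.05 × (106 − 90.5)] = 84.916 kg/s

ṁ_c = 84.9 kg/s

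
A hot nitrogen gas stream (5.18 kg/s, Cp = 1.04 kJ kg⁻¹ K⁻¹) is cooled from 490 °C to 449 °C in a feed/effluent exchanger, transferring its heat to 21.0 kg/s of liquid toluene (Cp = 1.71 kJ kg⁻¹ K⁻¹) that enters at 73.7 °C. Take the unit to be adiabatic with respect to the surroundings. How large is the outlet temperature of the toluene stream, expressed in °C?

T_c,out = 79.9 °C

Heat released by hot stream: Q = 5.18 × 1.04 × (490 − 449) = 220.88 kJ/s
Energy balance on cold side (adiabatic exchanger): Q = ṁ_c·Cp_c·(T_c,out − T_c,in)
T_c,out = 73.7 + 220.88/(21.0 × 1.71) = 79.851 °C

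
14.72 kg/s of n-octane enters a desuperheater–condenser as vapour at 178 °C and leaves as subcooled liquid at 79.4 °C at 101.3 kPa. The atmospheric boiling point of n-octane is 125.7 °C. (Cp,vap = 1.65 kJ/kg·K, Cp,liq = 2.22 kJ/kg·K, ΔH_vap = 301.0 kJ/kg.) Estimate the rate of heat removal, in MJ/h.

Q_c = 26000 MJ/h

vapour 178→125.7 °C: -86.295 kJ/kg
condensation at 125.7 °C: -301 kJ/kg
liquid 125.7→79.4 °C: -102.79 kJ/kg
Δh = -86.295 + -301 + -102.79 = -490.08 kJ/kg
Q = ṁ·Δh = 14.72 kg/s × -490.08 kJ/kg = -7214 kJ/s
|Q| = 7214 kW = 25970 MJ/h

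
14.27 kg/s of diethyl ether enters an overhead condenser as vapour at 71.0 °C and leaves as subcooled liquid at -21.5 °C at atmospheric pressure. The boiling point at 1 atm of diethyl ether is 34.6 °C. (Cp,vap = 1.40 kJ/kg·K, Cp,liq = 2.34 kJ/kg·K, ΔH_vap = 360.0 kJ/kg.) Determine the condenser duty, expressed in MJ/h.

vapour 71.0→34.6 °C: -50.96 kJ/kg
condensation at 34.6 °C: -360 kJ/kg
liquid 34.6→-21.5 °C: -131.27 kJ/kg
Δh = -50.96 + -360 + -131.27 = -542.23 kJ/kg
Q = ṁ·Δh = 14.27 kg/s × -542.23 kJ/kg = -7737.7 kJ/s
|Q| = 7737.7 kW = 27856 MJ/h

Q_c = 27900 MJ/h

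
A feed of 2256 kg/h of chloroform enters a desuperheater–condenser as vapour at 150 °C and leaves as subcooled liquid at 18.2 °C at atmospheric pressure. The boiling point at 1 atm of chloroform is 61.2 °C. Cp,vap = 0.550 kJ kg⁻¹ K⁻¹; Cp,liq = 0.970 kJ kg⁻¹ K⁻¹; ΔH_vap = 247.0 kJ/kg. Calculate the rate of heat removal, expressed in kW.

vapour 150→61.2 °C: -48.84 kJ/kg
condensation at 61.2 °C: -247 kJ/kg
liquid 61.2→18.2 °C: -41.71 kJ/kg
Δh = -48.84 + -247 + -41.71 = -337.55 kJ/kg
Q = ṁ·Δh = 2256 kg/h × -337.55 kJ/kg = -761510 kJ/h
|Q| = 211.53 kW

Q_c = 212 kW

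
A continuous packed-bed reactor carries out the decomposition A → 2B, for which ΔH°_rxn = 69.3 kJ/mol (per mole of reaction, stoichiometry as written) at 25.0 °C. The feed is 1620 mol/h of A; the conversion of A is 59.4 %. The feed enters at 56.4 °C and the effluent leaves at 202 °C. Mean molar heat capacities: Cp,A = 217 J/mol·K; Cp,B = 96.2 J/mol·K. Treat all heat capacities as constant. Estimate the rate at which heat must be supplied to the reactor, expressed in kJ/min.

Extent of reaction ξ = 0.594 × 1620 = 962.28 mol/h
Reaction term: ξ·ΔH°_rxn = 962.28 × 69.3 = 66686 kJ/h
Sensible, feed 56.4→25 °C: -11038 kJ/h
Outlet flows (mol/h): A 657.72, B 1924.6
Sensible, products 25→202 °C: 58033 kJ/h
Q = ΔH = 113680 kJ/h = 31.578 kW
Heat supplied = 1894.7 kJ/min

Q_in = 1890 kJ/min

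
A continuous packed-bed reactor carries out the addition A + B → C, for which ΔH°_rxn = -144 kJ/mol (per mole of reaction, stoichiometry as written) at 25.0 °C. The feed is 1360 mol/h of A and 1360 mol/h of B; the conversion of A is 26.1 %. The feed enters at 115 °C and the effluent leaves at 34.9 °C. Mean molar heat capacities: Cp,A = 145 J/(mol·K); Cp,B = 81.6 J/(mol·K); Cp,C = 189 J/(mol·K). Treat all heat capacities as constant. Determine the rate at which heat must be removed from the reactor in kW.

Extent of reaction ξ = 0.261 × 1360 = 354.96 mol/h
Reaction term: ξ·ΔH°_rxn = 354.96 × -144 = -51114 kJ/h
Sensible, feed 115→25 °C: -27736 kJ/h
Outlet flows (mol/h): A 1005, B 1005, C 354.96
Sensible, products 25→34.9 °C: 2918.8 kJ/h
Q = ΔH = -75931 kJ/h = -21.092 kW
Heat removed = 21.092 kW

Q_out = 21.1 kW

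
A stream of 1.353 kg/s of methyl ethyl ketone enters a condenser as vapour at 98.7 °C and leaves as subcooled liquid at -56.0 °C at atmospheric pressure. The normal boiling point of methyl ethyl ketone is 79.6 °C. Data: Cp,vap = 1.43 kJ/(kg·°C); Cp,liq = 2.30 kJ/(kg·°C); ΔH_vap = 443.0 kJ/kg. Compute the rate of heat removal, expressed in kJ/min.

vapour 98.7→79.6 °C: -27.313 kJ/kg
condensation at 79.6 °C: -443 kJ/kg
liquid 79.6→-56.0 °C: -311.88 kJ/kg
Δh = -27.313 + -443 + -311.88 = -782.19 kJ/kg
Q = ṁ·Δh = 1.353 kg/s × -782.19 kJ/kg = -1058.3 kJ/s
|Q| = 1058.3 kW = 63498 kJ/min

Q_c = 63500 kJ/min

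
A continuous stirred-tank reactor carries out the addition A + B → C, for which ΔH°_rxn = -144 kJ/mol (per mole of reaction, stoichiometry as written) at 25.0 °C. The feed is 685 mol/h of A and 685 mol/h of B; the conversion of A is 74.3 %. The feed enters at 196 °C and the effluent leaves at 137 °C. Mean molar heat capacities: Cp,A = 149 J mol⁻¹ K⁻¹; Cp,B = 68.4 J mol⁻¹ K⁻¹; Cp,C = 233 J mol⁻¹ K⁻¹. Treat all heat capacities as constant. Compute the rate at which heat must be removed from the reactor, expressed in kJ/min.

Extent of reaction ξ = 0.743 × 685 = 508.95 mol/h
Reaction term: ξ·ΔH°_rxn = 508.95 × -144 = -73290 kJ/h
Sensible, feed 196→25 °C: -25465 kJ/h
Outlet flows (mol/h): A 176.05, B 176.05, C 508.95
Sensible, products 25→137 °C: 17568 kJ/h
Q = ΔH = -81186 kJ/h = -22.552 kW
Heat removed = 1353.1 kJ/min

Q_out = 1350 kJ/min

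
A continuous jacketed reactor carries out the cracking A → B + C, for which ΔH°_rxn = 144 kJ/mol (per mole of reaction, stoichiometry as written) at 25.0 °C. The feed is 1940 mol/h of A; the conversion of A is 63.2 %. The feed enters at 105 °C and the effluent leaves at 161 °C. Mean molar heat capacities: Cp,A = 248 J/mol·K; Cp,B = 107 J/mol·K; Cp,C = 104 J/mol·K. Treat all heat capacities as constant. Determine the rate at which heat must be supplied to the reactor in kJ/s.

Q_in = 54.8 kJ/s

Extent of reaction ξ = 0.632 × 1940 = 1226.1 mol/h
Reaction term: ξ·ΔH°_rxn = 1226.1 × 144 = 176560 kJ/h
Sensible, feed 105→25 °C: -38490 kJ/h
Outlet flows (mol/h): A 713.92, B 1226.1, C 1226.1
Sensible, products 25→161 °C: 59263 kJ/h
Q = ΔH = 197330 kJ/h = 54.814 kW
Heat supplied = 54.814 kJ/s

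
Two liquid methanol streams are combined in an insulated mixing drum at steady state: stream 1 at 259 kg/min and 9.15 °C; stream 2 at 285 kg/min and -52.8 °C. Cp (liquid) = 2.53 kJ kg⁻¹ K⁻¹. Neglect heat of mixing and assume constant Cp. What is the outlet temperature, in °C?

No heat crosses the boundary, so H_out = H_in.
T_out = Σ ṁᵢCp,ᵢTᵢ / Σ ṁᵢCp,ᵢ
      = -32076 / 1376.3 = -23.305 °C

T_out = -23.3 °C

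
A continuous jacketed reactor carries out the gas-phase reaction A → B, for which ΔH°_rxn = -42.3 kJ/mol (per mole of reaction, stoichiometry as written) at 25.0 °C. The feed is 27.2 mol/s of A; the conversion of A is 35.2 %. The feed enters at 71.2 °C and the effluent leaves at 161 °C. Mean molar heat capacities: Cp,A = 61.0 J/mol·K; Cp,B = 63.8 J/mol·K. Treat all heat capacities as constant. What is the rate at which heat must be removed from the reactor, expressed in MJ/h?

Extent of reaction ξ = 0.352 × 27.2 = 9.5744 mol/s
Reaction term: ξ·ΔH°_rxn = 9.5744 × -42.3 = -405 kJ/s
Sensible, feed 71.2→25 °C: -76.655 kJ/s
Outlet flows (mol/s): A 17.626, B 9.5744
Sensible, products 25→161 °C: 229.3 kJ/s
Q = ΔH = -252.36 kJ/s = -252.36 kW
Heat removed = 908.48 MJ/h

Q_out = 908 MJ/h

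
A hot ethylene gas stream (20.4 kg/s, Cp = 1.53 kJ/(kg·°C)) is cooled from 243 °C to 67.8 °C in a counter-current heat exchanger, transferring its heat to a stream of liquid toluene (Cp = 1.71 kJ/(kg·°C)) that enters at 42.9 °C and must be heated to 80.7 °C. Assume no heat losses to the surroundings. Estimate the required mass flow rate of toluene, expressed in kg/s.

ṁ_c = 84.6 kg/s

Heat released by hot stream: Q = 20.4 × 1.53 × (243 − 67.8) = 5468.3 kJ/s
Energy balance on cold side (adiabatic exchanger): Q = ṁ_c·Cp_c·(T_c,out − T_c,in)
ṁ_c = 5468.3 / [1.71 × (80.7 − 42.9)] = 84.599 kg/s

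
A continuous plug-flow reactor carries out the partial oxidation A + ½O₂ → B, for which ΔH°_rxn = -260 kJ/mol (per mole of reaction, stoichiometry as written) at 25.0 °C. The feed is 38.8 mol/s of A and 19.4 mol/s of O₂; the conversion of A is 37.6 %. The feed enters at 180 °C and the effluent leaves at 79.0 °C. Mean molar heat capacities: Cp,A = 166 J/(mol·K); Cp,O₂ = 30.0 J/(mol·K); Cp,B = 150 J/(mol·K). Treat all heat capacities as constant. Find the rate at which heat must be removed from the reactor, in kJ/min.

Q_out = 272000 kJ/min

Extent of reaction ξ = 0.376 × 38.8 = 14.589 mol/s
Reaction term: ξ·ΔH°_rxn = 14.589 × -260 = -3793.1 kJ/s
Sensible, feed 180→25 °C: -1088.5 kJ/s
Outlet flows (mol/s): A 24.211, O₂ 12.106, B 14.589
Sensible, products 25→79.0 °C: 354.81 kJ/s
Q = ΔH = -4526.8 kJ/s = -4526.8 kW
Heat removed = 271610 kJ/min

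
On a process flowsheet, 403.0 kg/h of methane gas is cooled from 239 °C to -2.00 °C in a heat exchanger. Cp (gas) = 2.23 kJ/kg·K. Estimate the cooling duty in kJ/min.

Q_c = 3610 kJ/min

Q = ṁ·Cp·ΔT = 403.0 × 2.23 × (-2.00 − 239) = -216580 kJ/h
Converting: 216580 / 3600 s = 60.162 kW
Cooling duty = 3609.7 kJ/min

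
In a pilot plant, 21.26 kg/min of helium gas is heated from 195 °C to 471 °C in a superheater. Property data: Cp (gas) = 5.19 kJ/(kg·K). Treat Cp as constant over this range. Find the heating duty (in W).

Q = 508000 W

Q = ṁ·Cp·ΔT = 21.26 × 5.19 × (471 − 195) = 30454 kJ/min
Converting: 30454 / 60 s = 507.56 kW
Heating duty = 507560 W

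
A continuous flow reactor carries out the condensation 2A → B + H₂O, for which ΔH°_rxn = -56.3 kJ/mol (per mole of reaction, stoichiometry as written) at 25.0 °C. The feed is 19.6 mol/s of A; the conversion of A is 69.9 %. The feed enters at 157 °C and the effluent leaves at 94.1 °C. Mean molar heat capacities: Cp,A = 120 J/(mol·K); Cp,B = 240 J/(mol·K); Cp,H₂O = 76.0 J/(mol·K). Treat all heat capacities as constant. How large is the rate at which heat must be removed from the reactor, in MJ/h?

Q_out = 1790 MJ/h

Extent of reaction ξ = 0.699 × 19.6 / 2 = 6.8502 mol/s
Reaction term: ξ·ΔH°_rxn = 6.8502 × -56.3 = -385.67 kJ/s
Sensible, feed 157→25 °C: -310.46 kJ/s
Outlet flows (mol/s): A 5.8996, B 6.8502, H₂O 6.8502
Sensible, products 25→94.1 °C: 198.5 kJ/s
Q = ΔH = -497.63 kJ/s = -497.63 kW
Heat removed = 1791.5 MJ/h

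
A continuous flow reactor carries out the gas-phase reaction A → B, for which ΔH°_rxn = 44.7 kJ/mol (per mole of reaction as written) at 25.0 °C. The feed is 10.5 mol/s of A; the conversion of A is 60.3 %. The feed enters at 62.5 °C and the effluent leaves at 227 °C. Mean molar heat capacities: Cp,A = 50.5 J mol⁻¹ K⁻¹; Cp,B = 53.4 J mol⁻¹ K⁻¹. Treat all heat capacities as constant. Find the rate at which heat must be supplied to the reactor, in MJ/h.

Q_in = 1350 MJ/h

Extent of reaction ξ = 0.603 × 10.5 = 6.3315 mol/s
Reaction term: ξ·ΔH°_rxn = 6.3315 × 44.7 = 283.02 kJ/s
Sensible, feed 62.5→25 °C: -19.884 kJ/s
Outlet flows (mol/s): A 4.1685, B 6.3315
Sensible, products 25→227 °C: 110.82 kJ/s
Q = ΔH = 373.95 kJ/s = 373.95 kW
Heat supplied = 1346.2 MJ/h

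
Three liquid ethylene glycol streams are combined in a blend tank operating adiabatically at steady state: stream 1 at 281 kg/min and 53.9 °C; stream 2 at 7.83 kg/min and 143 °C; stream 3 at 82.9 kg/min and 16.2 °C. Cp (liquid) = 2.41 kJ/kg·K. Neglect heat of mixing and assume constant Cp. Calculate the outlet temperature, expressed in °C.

Energy balance with Q = 0: Σ ṁᵢCp,ᵢ(T_out − Tᵢ) = 0
Σ ṁᵢCp,ᵢTᵢ = 281×2.41×53.9 + 7.83×2.41×143 + 82.9×2.41×16.2 = 42437
Σ ṁᵢCp,ᵢ = 281×2.41 + 7.83×2.41 + 82.9×2.41 = 895.87
T_out = 42437 / 895.87 = 47.369 °C

T_out = 47.4 °C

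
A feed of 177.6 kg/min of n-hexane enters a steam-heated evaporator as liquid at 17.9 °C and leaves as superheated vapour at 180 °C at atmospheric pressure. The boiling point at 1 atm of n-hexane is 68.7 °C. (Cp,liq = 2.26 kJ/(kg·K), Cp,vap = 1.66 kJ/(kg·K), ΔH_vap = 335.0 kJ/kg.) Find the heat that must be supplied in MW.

liquid 17.9→68.7 °C: 114.81 kJ/kg
vaporisation at 68.7 °C: 335 kJ/kg
vapour 68.7→180 °C: 184.76 kJ/kg
Δh = 114.81 + 335 + 184.76 = 634.57 kJ/kg
Q = ṁ·Δh = 177.6 kg/min × 634.57 kJ/kg = 112700 kJ/min
|Q| = 1878.3 kW = 1.8783 MW

Q = 1.88 MW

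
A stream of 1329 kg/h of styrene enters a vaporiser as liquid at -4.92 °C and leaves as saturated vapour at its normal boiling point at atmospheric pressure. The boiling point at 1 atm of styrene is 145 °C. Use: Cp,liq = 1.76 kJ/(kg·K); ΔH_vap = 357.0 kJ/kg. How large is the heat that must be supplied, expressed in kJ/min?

liquid -4.92→145 °C: 263.86 kJ/kg
vaporisation at 145 °C: 357 kJ/kg
Δh = 263.86 + 357 = 620.86 kJ/kg
Q = ṁ·Δh = 1329 kg/h × 620.86 kJ/kg = 825120 kJ/h
|Q| = 229.2 kW = 13752 kJ/min

Q = 13800 kJ/min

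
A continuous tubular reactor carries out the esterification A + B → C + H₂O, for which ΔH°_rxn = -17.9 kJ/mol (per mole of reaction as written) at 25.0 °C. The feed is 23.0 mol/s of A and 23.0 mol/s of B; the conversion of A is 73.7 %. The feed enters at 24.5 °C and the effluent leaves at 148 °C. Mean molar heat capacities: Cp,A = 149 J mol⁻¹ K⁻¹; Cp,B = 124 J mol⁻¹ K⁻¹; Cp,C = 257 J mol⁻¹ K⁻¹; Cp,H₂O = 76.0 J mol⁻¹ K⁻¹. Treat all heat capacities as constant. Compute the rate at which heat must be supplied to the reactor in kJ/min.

Q_in = 35800 kJ/min

Extent of reaction ξ = 0.737 × 23.0 = 16.951 mol/s
Reaction term: ξ·ΔH°_rxn = 16.951 × -17.9 = -303.42 kJ/s
Sensible, feed 24.5→25 °C: 3.1395 kJ/s
Outlet flows (mol/s): A 6.049, B 6.049, C 16.951, H₂O 16.951
Sensible, products 25→148 °C: 897.42 kJ/s
Q = ΔH = 597.13 kJ/s = 597.13 kW
Heat supplied = 35828 kJ/min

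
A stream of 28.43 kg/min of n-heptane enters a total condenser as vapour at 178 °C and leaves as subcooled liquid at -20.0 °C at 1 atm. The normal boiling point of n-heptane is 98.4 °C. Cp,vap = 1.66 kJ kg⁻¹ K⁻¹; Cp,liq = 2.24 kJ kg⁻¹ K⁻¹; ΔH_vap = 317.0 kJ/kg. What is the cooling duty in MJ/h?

Q_c = 1220 MJ/h

vapour 178→98.4 °C: -132.14 kJ/kg
condensation at 98.4 °C: -317 kJ/kg
liquid 98.4→-20.0 °C: -265.22 kJ/kg
Δh = -132.14 + -317 + -265.22 = -714.35 kJ/kg
Q = ṁ·Δh = 28.43 kg/min × -714.35 kJ/kg = -20309 kJ/min
|Q| = 338.48 kW = 1218.5 MJ/h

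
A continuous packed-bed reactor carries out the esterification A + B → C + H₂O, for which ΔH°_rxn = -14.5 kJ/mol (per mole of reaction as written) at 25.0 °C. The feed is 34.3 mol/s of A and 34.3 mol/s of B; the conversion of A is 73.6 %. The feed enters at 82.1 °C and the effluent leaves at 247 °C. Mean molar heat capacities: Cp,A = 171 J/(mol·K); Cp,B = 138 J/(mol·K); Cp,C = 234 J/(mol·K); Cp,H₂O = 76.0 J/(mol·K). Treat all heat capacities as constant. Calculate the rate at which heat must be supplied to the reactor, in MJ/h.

Q_in = 4990 MJ/h

Extent of reaction ξ = 0.736 × 34.3 = 25.245 mol/s
Reaction term: ξ·ΔH°_rxn = 25.245 × -14.5 = -366.05 kJ/s
Sensible, feed 82.1→25 °C: -605.19 kJ/s
Outlet flows (mol/s): A 9.0552, B 9.0552, C 25.245, H₂O 25.245
Sensible, products 25→247 °C: 2358.5 kJ/s
Q = ΔH = 1387.3 kJ/s = 1387.3 kW
Heat supplied = 4994.2 MJ/h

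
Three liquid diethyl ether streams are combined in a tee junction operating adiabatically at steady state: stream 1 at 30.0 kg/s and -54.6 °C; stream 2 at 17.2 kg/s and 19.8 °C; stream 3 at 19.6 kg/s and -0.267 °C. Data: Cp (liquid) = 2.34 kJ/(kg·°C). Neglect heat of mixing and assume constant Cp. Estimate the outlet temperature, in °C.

T_out = -19.5 °C

Adiabatic, steady state ⇒ Σ ṁᵢCp,ᵢ(T_out − Tᵢ) = 0
Σ ṁᵢCp,ᵢTᵢ = 30.0×2.34×-54.6 + 17.2×2.34×19.8 + 19.6×2.34×-0.267 = -3048.3
Σ ṁᵢCp,ᵢ = 30.0×2.34 + 17.2×2.34 + 19.6×2.34 = 156.31
T_out = -3048.3 / 156.31 = -19.501 °C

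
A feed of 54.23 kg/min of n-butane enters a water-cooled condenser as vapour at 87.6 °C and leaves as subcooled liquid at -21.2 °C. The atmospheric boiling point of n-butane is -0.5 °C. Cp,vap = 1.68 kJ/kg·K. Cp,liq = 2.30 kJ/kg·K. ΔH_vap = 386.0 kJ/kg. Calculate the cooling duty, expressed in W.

vapour 87.6→-0.5 °C: -148.01 kJ/kg
condensation at -0.5 °C: -386 kJ/kg
liquid -0.5→-21.2 °C: -47.61 kJ/kg
Δh = -148.01 + -386 + -47.61 = -581.62 kJ/kg
Q = ṁ·Δh = 54.23 kg/min × -581.62 kJ/kg = -31541 kJ/min
|Q| = 525.69 kW = 525690 W

Q_c = 526000 W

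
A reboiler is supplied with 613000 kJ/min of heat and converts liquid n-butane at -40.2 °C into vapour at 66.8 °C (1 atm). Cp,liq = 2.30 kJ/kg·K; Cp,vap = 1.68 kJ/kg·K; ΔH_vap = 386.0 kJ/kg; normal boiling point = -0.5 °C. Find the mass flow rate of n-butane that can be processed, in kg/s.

ṁ = 17.3 kg/s

Δh = 2.30×(-0.5−-40.2) + 386.0 + 1.68×(66.8−-0.5) = 590.37 kJ/kg
Q = 613000 kJ/min = 10217 kJ/s = 10217 kJ/s
ṁ = Q/Δh = 10217 / 590.37 = 17.305 kg/s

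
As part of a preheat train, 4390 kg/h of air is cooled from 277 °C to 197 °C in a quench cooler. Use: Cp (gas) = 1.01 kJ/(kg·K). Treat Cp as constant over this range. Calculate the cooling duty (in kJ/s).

Q_c = 98.5 kJ/s

Q = ṁ·Cp·ΔT = 4390 × 1.01 × (197 − 277) = -354710 kJ/h
Converting: 354710 / 3600 s = 98.531 kW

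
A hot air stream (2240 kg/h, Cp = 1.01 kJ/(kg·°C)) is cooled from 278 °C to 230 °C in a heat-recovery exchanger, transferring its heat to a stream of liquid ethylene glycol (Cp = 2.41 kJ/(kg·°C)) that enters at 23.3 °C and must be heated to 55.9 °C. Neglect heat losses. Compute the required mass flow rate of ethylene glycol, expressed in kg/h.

ṁ_c = 1380 kg/h

Heat released by hot stream: Q = 2240 × 1.01 × (278 − 230) = 108600 kJ/h
Energy balance on cold side (adiabatic exchanger): Q = ṁ_c·Cp_c·(T_c,out − T_c,in)
ṁ_c = 108600 / [2.41 × (55.9 − 23.3)] = 1382.2 kg/h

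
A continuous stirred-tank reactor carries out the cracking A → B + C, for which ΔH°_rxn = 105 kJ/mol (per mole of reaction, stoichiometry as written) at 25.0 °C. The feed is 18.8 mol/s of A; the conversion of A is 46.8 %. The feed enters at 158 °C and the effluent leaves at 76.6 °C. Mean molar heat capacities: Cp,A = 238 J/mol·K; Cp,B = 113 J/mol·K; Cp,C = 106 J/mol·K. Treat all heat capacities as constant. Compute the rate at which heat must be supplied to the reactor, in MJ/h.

Q_in = 1980 MJ/h

Extent of reaction ξ = 0.468 × 18.8 = 8.7984 mol/s
Reaction term: ξ·ΔH°_rxn = 8.7984 × 105 = 923.83 kJ/s
Sensible, feed 158→25 °C: -595.1 kJ/s
Outlet flows (mol/s): A 10.002, B 8.7984, C 8.7984
Sensible, products 25→76.6 °C: 222.25 kJ/s
Q = ΔH = 550.99 kJ/s = 550.99 kW
Heat supplied = 1983.6 MJ/h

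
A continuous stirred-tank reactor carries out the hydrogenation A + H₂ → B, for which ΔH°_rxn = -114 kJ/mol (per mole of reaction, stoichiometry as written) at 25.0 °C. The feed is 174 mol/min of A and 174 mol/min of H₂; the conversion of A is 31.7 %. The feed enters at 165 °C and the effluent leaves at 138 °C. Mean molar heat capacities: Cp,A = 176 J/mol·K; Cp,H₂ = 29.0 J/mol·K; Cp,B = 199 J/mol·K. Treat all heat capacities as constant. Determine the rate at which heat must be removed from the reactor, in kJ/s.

Extent of reaction ξ = 0.317 × 174 = 55.158 mol/min
Reaction term: ξ·ΔH°_rxn = 55.158 × -114 = -6288 kJ/min
Sensible, feed 165→25 °C: -4993.8 kJ/min
Outlet flows (mol/min): A 118.84, H₂ 118.84, B 55.158
Sensible, products 25→138 °C: 3993.3 kJ/min
Q = ΔH = -7288.5 kJ/min = -121.47 kW
Heat removed = 121.47 kJ/s

Q_out = 121 kJ/s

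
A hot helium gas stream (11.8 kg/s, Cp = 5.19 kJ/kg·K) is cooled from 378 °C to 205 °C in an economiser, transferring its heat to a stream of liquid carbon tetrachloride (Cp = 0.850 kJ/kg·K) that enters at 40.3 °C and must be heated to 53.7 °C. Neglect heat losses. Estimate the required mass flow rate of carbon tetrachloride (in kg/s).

ṁ_c = 930 kg/s

Heat released by hot stream: Q = 11.8 × 5.19 × (378 − 205) = 10595 kJ/s
Energy balance on cold side (adiabatic exchanger): Q = ṁ_c·Cp_c·(T_c,out − T_c,in)
ṁ_c = 10595 / [0.850 × (53.7 − 40.3)] = 930.19 kg/s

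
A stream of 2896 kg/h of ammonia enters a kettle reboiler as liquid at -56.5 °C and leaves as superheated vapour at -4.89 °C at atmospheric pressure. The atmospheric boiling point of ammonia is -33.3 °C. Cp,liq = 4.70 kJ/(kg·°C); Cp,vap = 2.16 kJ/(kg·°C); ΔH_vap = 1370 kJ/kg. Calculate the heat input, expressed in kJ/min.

liquid -56.5→-33.3 °C: 109.04 kJ/kg
vaporisation at -33.3 °C: 1370 kJ/kg
vapour -33.3→-4.89 °C: 61.366 kJ/kg
Δh = 109.04 + 1370 + 61.366 = 1540.4 kJ/kg
Q = ṁ·Δh = 2896 kg/h × 1540.4 kJ/kg = 4.461e+06 kJ/h
|Q| = 1239.2 kW = 74350 kJ/min

Q = 74400 kJ/min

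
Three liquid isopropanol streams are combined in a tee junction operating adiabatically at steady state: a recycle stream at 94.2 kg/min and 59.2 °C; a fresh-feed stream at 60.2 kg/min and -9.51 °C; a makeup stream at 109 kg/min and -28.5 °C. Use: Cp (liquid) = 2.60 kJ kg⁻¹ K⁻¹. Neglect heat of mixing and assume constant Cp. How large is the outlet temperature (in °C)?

T_out = 7.20 °C

Adiabatic, steady state ⇒ Σ ṁᵢCp,ᵢ(T_out − Tᵢ) = 0
T_out = Σ ṁᵢCp,ᵢTᵢ / Σ ṁᵢCp,ᵢ
      = 4933.9 / 684.84 = 7.2044 °C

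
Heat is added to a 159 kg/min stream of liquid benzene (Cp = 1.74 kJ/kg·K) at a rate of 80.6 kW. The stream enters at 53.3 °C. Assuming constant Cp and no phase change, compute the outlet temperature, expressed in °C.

Q = 80.6 kW = 4836 kJ/min
ΔT = Q/(ṁ·Cp) = 4836/(159×1.74) = 17.48 K
T_out = 53.3 + 17.48 = 70.78 °C

T_out = 70.8 °C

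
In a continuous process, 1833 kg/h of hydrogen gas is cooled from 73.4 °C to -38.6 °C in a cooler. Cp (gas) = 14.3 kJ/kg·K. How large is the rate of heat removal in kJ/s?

Q = ṁ·Cp·ΔT = 1833 × 14.3 × (-38.6 − 73.4) = -2.9357e+06 kJ/h
Converting: 2.9357e+06 / 3600 s = 815.48 kW

Q_c = 815 kJ/s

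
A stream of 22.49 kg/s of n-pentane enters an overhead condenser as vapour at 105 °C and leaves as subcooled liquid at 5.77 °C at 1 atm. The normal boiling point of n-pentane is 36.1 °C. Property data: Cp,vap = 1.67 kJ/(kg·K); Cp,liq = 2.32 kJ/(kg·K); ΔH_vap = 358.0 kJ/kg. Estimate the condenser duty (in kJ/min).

vapour 105→36.1 °C: -115.06 kJ/kg
condensation at 36.1 °C: -358 kJ/kg
liquid 36.1→5.77 °C: -70.366 kJ/kg
Δh = -115.06 + -358 + -70.366 = -543.43 kJ/kg
Q = ṁ·Δh = 22.49 kg/s × -543.43 kJ/kg = -12222 kJ/s
|Q| = 12222 kW = 733300 kJ/min

Q_c = 733000 kJ/min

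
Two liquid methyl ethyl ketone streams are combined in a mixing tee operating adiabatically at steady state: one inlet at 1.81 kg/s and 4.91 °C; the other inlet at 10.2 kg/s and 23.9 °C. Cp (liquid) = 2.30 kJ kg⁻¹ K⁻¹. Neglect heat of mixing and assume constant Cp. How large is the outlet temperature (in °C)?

Adiabatic, steady state ⇒ Σ ṁᵢCp,ᵢ(T_out − Tᵢ) = 0
T_out = Σ ṁᵢCp,ᵢTᵢ / Σ ṁᵢCp,ᵢ
      = 581.13 / 27.623 = 21.038 °C

T_out = 21.0 °C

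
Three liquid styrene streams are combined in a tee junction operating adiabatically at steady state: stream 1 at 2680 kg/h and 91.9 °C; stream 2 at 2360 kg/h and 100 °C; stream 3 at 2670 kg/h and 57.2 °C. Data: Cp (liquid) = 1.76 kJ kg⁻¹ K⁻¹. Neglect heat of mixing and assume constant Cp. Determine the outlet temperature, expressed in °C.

T_out = 82.4 °C

No heat crosses the boundary, so H_out = H_in.
Σ ṁᵢCp,ᵢTᵢ = 2680×1.76×91.9 + 2360×1.76×100 + 2670×1.76×57.2 = 1.1176e+06
Σ ṁᵢCp,ᵢ = 2680×1.76 + 2360×1.76 + 2670×1.76 = 13570
T_out = 1.1176e+06 / 13570 = 82.363 °C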